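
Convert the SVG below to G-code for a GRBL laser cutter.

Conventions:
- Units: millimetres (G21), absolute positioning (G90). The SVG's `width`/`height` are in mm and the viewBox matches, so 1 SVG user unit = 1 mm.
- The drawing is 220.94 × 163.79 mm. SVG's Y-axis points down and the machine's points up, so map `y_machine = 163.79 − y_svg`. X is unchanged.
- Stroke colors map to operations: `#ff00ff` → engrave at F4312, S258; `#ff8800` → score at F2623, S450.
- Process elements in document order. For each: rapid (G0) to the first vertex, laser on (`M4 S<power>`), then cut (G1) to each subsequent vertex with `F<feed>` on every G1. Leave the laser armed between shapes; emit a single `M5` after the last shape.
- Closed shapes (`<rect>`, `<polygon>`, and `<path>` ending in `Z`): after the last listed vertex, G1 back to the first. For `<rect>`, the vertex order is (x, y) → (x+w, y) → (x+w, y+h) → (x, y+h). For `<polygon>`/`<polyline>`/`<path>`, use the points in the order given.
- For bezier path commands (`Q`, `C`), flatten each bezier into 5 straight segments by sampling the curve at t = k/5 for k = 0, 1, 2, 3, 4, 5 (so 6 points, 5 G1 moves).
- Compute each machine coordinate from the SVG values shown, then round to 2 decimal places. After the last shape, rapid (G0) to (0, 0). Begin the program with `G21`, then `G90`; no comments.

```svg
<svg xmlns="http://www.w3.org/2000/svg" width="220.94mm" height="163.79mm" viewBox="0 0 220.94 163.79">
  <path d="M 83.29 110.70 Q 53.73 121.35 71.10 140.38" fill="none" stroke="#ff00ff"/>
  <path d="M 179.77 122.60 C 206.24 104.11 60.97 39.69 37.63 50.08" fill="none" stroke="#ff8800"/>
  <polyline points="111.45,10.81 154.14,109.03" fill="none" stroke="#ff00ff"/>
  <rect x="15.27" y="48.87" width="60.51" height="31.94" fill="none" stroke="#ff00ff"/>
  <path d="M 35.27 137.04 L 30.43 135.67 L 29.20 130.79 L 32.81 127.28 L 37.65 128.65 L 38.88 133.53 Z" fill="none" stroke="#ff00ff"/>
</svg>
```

G21
G90
G0 X83.29 Y53.09
M4 S258
G1 X73.34 Y48.49 F4312
G1 X67.15 Y43.23 F4312
G1 X64.71 Y37.29 F4312
G1 X66.03 Y30.69 F4312
G1 X71.10 Y23.41 F4312
G0 X179.77 Y41.19
M4 S450
G1 X177.39 Y56.83 F2623
G1 X147.89 Y77.70 F2623
G1 X105.37 Y98.00 F2623
G1 X63.92 Y111.93 F2623
G1 X37.63 Y113.71 F2623
G0 X111.45 Y152.98
M4 S258
G1 X154.14 Y54.76 F4312
G0 X15.27 Y114.92
M4 S258
G1 X75.78 Y114.92 F4312
G1 X75.78 Y82.98 F4312
G1 X15.27 Y82.98 F4312
G1 X15.27 Y114.92 F4312
G0 X35.27 Y26.75
M4 S258
G1 X30.43 Y28.12 F4312
G1 X29.20 Y33.00 F4312
G1 X32.81 Y36.51 F4312
G1 X37.65 Y35.14 F4312
G1 X38.88 Y30.26 F4312
G1 X35.27 Y26.75 F4312
M5
G0 X0.00 Y0.00

Since the viewBox matches the mm dimensions, user units are millimetres directly. The only transform is the Y-flip y_m = 163.79 − y_svg.

Shape 1 is a quadratic bezier drawn with `<path>`. Its stroke #ff00ff means engrave at S258, F4312. After flipping Y the toolpath is (83.29,53.09) → (73.34,48.49) → (67.15,43.23) → (64.71,37.29) → (66.03,30.69) → (71.10,23.41).

Shape 2 is a cubic bezier drawn with `<path>`. Its stroke #ff8800 means score at S450, F2623. After flipping Y the toolpath is (179.77,41.19) → (177.39,56.83) → (147.89,77.70) → (105.37,98.00) → (63.92,111.93) → (37.63,113.71).

Shape 3 is a line segment drawn with `<polyline>`. Its stroke #ff00ff means engrave at S258, F4312. After flipping Y the toolpath is (111.45,152.98) → (154.14,54.76).

Shape 4 is a rectangle drawn with `<rect>`. Its stroke #ff00ff means engrave at S258, F4312. After flipping Y the toolpath is (15.27,114.92) → (75.78,114.92) → (75.78,82.98) → (15.27,82.98) → (15.27,114.92), returning to the start.

Shape 5 is a regular polygon drawn with `<path>`. Its stroke #ff00ff means engrave at S258, F4312. After flipping Y the toolpath is (35.27,26.75) → (30.43,28.12) → (29.20,33.00) → (32.81,36.51) → (37.65,35.14) → (38.88,30.26) → (35.27,26.75), returning to the start.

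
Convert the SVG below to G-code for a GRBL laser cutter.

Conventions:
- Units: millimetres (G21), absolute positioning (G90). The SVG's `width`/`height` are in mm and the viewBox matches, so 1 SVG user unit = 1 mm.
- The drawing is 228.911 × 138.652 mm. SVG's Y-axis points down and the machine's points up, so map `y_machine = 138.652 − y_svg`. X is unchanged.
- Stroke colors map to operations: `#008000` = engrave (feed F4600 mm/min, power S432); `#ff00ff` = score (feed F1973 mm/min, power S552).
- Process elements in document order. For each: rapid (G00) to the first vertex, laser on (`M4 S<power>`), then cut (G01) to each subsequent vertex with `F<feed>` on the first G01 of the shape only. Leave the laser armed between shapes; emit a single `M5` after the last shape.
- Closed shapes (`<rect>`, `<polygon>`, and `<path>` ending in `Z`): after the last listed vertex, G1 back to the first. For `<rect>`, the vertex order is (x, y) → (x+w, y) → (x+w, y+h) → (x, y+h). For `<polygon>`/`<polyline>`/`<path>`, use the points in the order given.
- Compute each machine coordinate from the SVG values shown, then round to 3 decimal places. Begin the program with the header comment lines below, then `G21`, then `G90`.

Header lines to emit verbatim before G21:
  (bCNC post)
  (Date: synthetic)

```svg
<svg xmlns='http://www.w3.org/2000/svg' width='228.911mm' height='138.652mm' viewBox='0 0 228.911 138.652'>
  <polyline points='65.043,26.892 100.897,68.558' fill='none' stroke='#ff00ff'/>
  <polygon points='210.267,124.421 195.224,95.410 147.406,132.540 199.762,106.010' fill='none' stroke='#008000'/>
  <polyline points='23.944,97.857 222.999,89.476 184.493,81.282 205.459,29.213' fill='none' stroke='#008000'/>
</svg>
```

(bCNC post)
(Date: synthetic)
G21
G90
G00 X65.043 Y111.760
M4 S552
G01 X100.897 Y70.094 F1973
G00 X210.267 Y14.231
M4 S432
G01 X195.224 Y43.242 F4600
G01 X147.406 Y6.112
G01 X199.762 Y32.642
G01 X210.267 Y14.231
G00 X23.944 Y40.795
M4 S432
G01 X222.999 Y49.176 F4600
G01 X184.493 Y57.370
G01 X205.459 Y109.439
M5

1 u = 1 mm; y_m = 138.652 − y.

[1] `<polyline>` line segment, #ff00ff→score S552 F1973: (65.043,111.760) → (100.897,70.094)

[2] `<polygon>` closed polygon, #008000→engrave S432 F4600: (210.267,14.231) → (195.224,43.242) → (147.406,6.112) → (199.762,32.642) → (210.267,14.231) (closed)

[3] `<polyline>` open polyline, #008000→engrave S432 F4600: (23.944,40.795) → (222.999,49.176) → (184.493,57.370) → (205.459,109.439)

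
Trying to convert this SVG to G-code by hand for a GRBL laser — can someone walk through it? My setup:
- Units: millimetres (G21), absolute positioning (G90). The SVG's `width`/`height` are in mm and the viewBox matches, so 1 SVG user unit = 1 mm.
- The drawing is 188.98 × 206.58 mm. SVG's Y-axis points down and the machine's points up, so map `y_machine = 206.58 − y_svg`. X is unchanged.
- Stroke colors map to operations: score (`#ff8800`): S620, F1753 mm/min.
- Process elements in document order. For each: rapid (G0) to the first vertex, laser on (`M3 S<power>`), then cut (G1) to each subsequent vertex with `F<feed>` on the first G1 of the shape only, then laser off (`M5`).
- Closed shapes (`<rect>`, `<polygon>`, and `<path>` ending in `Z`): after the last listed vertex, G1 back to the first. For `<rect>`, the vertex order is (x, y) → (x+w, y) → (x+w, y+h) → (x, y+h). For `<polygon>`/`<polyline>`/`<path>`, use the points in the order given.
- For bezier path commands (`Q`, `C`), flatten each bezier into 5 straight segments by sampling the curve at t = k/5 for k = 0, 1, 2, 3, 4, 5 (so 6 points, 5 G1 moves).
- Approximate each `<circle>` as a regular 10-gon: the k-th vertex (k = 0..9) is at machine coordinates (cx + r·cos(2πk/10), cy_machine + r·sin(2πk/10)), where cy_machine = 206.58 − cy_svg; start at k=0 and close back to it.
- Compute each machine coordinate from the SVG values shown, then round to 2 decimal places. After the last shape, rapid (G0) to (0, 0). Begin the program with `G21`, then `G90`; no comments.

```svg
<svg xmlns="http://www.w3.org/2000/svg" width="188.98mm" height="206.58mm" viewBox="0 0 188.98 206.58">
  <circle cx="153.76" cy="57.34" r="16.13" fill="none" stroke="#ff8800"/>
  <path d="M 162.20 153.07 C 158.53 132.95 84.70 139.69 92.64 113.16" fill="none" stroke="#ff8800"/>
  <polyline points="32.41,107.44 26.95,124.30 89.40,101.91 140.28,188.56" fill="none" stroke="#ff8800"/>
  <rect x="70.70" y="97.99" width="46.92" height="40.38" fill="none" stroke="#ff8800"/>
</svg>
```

1 u = 1 mm; y_m = 206.58 − y.

[1] `<circle>` circle, #ff8800→score S620 F1753: (169.89,149.24) → (166.81,158.72) → (158.74,164.58) → (148.78,164.58) → (140.71,158.72) → (137.63,149.24) → (140.71,139.76) → (148.78,133.90) → (158.74,133.90) → (166.81,139.76) → (169.89,149.24) (closed)

[2] `<path>` cubic bezier, #ff8800→score S620 F1753: (162.20,53.51) → (152.79,62.84) → (133.84,68.61) → (112.64,73.71) → (96.47,81.01) → (92.64,93.42)

[3] `<polyline>` open polyline, #ff8800→score S620 F1753: (32.41,99.14) → (26.95,82.28) → (89.40,104.67) → (140.28,18.02)

[4] `<rect>` rectangle, #ff8800→score S620 F1753: (70.70,108.59) → (117.62,108.59) → (117.62,68.21) → (70.70,68.21) → (70.70,108.59) (closed)

G21
G90
G0 X169.89 Y149.24
M3 S620
G1 X166.81 Y158.72 F1753
G1 X158.74 Y164.58
G1 X148.78 Y164.58
G1 X140.71 Y158.72
G1 X137.63 Y149.24
G1 X140.71 Y139.76
G1 X148.78 Y133.90
G1 X158.74 Y133.90
G1 X166.81 Y139.76
G1 X169.89 Y149.24
M5
G0 X162.20 Y53.51
M3 S620
G1 X152.79 Y62.84 F1753
G1 X133.84 Y68.61
G1 X112.64 Y73.71
G1 X96.47 Y81.01
G1 X92.64 Y93.42
M5
G0 X32.41 Y99.14
M3 S620
G1 X26.95 Y82.28 F1753
G1 X89.40 Y104.67
G1 X140.28 Y18.02
M5
G0 X70.70 Y108.59
M3 S620
G1 X117.62 Y108.59 F1753
G1 X117.62 Y68.21
G1 X70.70 Y68.21
G1 X70.70 Y108.59
M5
G0 X0.00 Y0.00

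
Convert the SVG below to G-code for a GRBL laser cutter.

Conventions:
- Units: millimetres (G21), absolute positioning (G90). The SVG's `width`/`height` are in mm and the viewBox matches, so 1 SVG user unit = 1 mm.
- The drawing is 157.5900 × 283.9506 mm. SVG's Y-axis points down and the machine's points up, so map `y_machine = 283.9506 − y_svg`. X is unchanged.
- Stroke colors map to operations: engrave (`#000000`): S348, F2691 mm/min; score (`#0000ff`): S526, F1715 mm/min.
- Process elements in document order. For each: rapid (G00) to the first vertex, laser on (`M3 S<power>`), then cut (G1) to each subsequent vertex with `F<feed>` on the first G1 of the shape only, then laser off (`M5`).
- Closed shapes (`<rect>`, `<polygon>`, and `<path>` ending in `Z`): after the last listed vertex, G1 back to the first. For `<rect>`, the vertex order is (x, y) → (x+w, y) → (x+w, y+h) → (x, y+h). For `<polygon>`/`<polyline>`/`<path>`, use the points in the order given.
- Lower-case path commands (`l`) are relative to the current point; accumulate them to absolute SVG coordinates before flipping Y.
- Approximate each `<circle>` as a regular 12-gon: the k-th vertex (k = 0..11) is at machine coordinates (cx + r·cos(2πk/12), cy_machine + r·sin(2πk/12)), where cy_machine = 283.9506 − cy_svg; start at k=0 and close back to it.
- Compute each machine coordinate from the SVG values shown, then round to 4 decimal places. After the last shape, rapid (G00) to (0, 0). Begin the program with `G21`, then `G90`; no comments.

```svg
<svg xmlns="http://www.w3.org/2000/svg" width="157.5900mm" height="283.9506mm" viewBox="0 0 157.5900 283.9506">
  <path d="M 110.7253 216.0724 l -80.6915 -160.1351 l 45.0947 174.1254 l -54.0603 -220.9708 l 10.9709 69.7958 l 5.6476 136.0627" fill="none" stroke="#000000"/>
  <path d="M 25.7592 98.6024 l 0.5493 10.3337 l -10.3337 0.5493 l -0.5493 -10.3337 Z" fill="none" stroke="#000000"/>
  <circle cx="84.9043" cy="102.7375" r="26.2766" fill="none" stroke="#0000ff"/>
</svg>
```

1 u = 1 mm; y_m = 283.9506 − y.

[1] `<path>` open polyline, #000000→engrave S348 F2691: (110.7253,67.8782) → (30.0338,228.0133) → (75.1285,53.8879) → (21.0682,274.8587) → (32.0391,205.0629) → (37.6867,69.0002)

[2] `<path>` regular polygon, #000000→engrave S348 F2691: (25.7592,185.3482) → (26.3085,175.0145) → (15.9748,174.4652) → (15.4255,184.7989) → (25.7592,185.3482) (closed)

[3] `<circle>` circle, #0000ff→score S526 F1715: (111.1809,181.2131) → (107.6605,194.3514) → (98.0426,203.9693) → (84.9043,207.4897) → (71.7660,203.9693) → (62.1481,194.3514) → (58.6277,181.2131) → (62.1481,168.0748) → (71.7660,158.4569) → (84.9043,154.9365) → (98.0426,158.4569) → (107.6605,168.0748) → (111.1809,181.2131) (closed)

G21
G90
G00 X110.7253 Y67.8782
M3 S348
G1 X30.0338 Y228.0133 F2691
G1 X75.1285 Y53.8879
G1 X21.0682 Y274.8587
G1 X32.0391 Y205.0629
G1 X37.6867 Y69.0002
M5
G00 X25.7592 Y185.3482
M3 S348
G1 X26.3085 Y175.0145 F2691
G1 X15.9748 Y174.4652
G1 X15.4255 Y184.7989
G1 X25.7592 Y185.3482
M5
G00 X111.1809 Y181.2131
M3 S526
G1 X107.6605 Y194.3514 F1715
G1 X98.0426 Y203.9693
G1 X84.9043 Y207.4897
G1 X71.7660 Y203.9693
G1 X62.1481 Y194.3514
G1 X58.6277 Y181.2131
G1 X62.1481 Y168.0748
G1 X71.7660 Y158.4569
G1 X84.9043 Y154.9365
G1 X98.0426 Y158.4569
G1 X107.6605 Y168.0748
G1 X111.1809 Y181.2131
M5
G00 X0.0000 Y0.0000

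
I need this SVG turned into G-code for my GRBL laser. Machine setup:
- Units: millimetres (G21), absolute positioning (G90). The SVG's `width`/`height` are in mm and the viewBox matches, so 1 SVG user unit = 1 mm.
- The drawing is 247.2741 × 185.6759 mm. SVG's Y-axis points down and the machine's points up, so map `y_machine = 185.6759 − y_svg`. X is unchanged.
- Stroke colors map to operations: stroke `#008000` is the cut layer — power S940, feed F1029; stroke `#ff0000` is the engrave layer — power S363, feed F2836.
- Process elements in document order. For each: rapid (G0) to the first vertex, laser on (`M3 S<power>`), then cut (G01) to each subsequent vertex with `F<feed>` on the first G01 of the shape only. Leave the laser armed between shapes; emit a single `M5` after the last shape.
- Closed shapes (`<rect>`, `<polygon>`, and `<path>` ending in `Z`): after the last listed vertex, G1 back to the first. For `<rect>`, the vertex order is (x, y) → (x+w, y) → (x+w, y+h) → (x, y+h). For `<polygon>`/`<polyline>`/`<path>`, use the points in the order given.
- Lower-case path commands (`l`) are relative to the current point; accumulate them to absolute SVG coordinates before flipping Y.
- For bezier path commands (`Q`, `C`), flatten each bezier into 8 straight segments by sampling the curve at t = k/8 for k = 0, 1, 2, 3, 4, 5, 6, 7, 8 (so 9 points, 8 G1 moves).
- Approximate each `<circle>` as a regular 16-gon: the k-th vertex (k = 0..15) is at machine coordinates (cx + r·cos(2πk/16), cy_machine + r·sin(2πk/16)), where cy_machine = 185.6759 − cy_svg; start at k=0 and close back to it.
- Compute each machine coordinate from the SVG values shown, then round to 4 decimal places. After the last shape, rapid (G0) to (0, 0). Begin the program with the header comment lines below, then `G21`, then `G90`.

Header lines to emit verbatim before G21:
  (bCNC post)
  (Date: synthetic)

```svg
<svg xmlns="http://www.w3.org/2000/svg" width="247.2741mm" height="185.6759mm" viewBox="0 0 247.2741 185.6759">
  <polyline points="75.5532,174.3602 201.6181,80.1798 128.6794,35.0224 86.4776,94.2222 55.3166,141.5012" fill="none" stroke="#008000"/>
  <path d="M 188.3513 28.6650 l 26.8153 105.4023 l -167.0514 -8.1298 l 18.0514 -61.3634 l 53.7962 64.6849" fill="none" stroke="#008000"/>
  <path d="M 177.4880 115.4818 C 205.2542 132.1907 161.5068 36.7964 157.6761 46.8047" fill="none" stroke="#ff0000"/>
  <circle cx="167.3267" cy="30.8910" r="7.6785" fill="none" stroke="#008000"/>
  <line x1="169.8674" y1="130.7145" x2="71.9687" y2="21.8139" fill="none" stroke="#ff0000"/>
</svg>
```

(bCNC post)
(Date: synthetic)
G21
G90
G0 X75.5532 Y11.3157
M3 S940
G01 X201.6181 Y105.4961 F1029
G01 X128.6794 Y150.6535
G01 X86.4776 Y91.4537
G01 X55.3166 Y44.1747
G0 X188.3513 Y157.0109
M3 S940
G01 X215.1666 Y51.6086 F1029
G01 X48.1152 Y59.7384
G01 X66.1666 Y121.1018
G01 X119.9628 Y56.4169
G0 X177.4880 Y70.1941
M3 S363
G01 X184.7658 Y68.7583 F2836
G01 X186.6449 Y75.2832
G01 X184.4314 Y87.2201
G01 X179.4309 Y102.0199
G01 X172.9493 Y117.1338
G01 X166.2924 Y130.0130
G01 X160.7661 Y138.1084
G01 X157.6761 Y138.8712
G0 X175.0052 Y154.7849
M3 S940
G01 X174.4207 Y157.7233 F1029
G01 X172.7562 Y160.2144
G01 X170.2651 Y161.8789
G01 X167.3267 Y162.4634
G01 X164.3883 Y161.8789
G01 X161.8972 Y160.2144
G01 X160.2327 Y157.7233
G01 X159.6482 Y154.7849
G01 X160.2327 Y151.8465
G01 X161.8972 Y149.3554
G01 X164.3883 Y147.6909
G01 X167.3267 Y147.1064
G01 X170.2651 Y147.6909
G01 X172.7562 Y149.3554
G01 X174.4207 Y151.8465
G01 X175.0052 Y154.7849
G0 X169.8674 Y54.9614
M3 S363
G01 X71.9687 Y163.8620 F2836
M5
G0 X0.0000 Y0.0000

Since the viewBox matches the mm dimensions, user units are millimetres directly. The only transform is the Y-flip y_m = 185.6759 − y_svg.

Shape 1 is a open polyline drawn with `<polyline>`. Its stroke #008000 means cut at S940, F1029. After flipping Y the toolpath is (75.5532,11.3157) → (201.6181,105.4961) → (128.6794,150.6535) → (86.4776,91.4537) → (55.3166,44.1747).

Shape 2 is a open polyline drawn with `<path>`. Its stroke #008000 means cut at S940, F1029. After flipping Y the toolpath is (188.3513,157.0109) → (215.1666,51.6086) → (48.1152,59.7384) → (66.1666,121.1018) → (119.9628,56.4169).

Shape 3 is a cubic bezier drawn with `<path>`. Its stroke #ff0000 means engrave at S363, F2836. After flipping Y the toolpath is (177.4880,70.1941) → (184.7658,68.7583) → (186.6449,75.2832) → (184.4314,87.2201) → (179.4309,102.0199) → (172.9493,117.1338) → (166.2924,130.0130) → (160.7661,138.1084) → (157.6761,138.8712).

Shape 4 is a circle drawn with `<circle>`. Its stroke #008000 means cut at S940, F1029. After flipping Y the toolpath is (175.0052,154.7849) → (174.4207,157.7233) → (172.7562,160.2144) → (170.2651,161.8789) → (167.3267,162.4634) → (164.3883,161.8789) → (161.8972,160.2144) → (160.2327,157.7233) → (159.6482,154.7849) → (160.2327,151.8465) → (161.8972,149.3554) → (164.3883,147.6909) → (167.3267,147.1064) → (170.2651,147.6909) → (172.7562,149.3554) → (174.4207,151.8465) → (175.0052,154.7849), returning to the start.

Shape 5 is a line segment drawn with `<line>`. Its stroke #ff0000 means engrave at S363, F2836. After flipping Y the toolpath is (169.8674,54.9614) → (71.9687,163.8620).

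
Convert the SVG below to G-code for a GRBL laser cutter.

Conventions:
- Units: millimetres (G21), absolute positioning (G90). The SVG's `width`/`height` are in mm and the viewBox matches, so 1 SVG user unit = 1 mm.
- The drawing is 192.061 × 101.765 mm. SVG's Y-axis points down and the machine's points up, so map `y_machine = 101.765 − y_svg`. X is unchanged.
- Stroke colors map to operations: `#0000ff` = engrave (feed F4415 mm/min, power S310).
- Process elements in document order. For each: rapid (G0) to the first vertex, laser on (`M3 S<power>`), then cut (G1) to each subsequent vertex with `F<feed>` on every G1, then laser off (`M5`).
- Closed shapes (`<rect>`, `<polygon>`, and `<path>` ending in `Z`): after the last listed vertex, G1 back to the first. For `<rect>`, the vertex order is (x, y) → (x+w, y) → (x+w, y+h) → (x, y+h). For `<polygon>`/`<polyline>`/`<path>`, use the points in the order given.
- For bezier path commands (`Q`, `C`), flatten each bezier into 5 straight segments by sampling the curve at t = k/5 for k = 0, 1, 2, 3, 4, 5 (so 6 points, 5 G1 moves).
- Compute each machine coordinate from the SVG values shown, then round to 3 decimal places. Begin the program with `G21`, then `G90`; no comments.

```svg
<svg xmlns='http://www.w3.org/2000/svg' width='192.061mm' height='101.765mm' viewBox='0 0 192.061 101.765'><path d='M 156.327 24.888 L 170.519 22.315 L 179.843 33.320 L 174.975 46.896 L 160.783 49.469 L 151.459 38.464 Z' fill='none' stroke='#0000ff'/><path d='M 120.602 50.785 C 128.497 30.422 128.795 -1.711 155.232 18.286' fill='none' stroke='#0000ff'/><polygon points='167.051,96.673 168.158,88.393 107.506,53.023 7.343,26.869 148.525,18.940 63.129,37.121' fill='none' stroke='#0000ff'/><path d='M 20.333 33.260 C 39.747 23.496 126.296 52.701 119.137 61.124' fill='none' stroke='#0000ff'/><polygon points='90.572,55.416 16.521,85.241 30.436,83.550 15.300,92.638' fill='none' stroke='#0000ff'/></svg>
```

1 u = 1 mm; y_m = 101.765 − y.

[1] `<path>` regular polygon, #0000ff→engrave S310 F4415: (156.327,76.877) → (170.519,79.450) → (179.843,68.445) → (174.975,54.869) → (160.783,52.296) → (151.459,63.301) → (156.327,76.877) (closed)

[2] `<path>` cubic bezier, #0000ff→engrave S310 F4415: (120.602,50.980) → (124.697,64.099) → (128.589,76.976) → (133.895,86.543) → (142.237,89.733) → (155.232,83.479)

[3] `<polygon>` closed polygon, #0000ff→engrave S310 F4415: (167.051,5.092) → (168.158,13.372) → (107.506,48.742) → (7.343,74.896) → (148.525,82.825) → (63.129,64.644) → (167.051,5.092) (closed)

[4] `<path>` cubic bezier, #0000ff→engrave S310 F4415: (20.333,68.505) → (38.751,70.165) → (65.561,65.341) → (93.042,56.900) → (113.474,47.711) → (119.137,40.641)

[5] `<polygon>` closed polygon, #0000ff→engrave S310 F4415: (90.572,46.349) → (16.521,16.524) → (30.436,18.215) → (15.300,9.127) → (90.572,46.349) (closed)

G21
G90
G0 X156.327 Y76.877
M3 S310
G1 X170.519 Y79.450 F4415
G1 X179.843 Y68.445 F4415
G1 X174.975 Y54.869 F4415
G1 X160.783 Y52.296 F4415
G1 X151.459 Y63.301 F4415
G1 X156.327 Y76.877 F4415
M5
G0 X120.602 Y50.980
M3 S310
G1 X124.697 Y64.099 F4415
G1 X128.589 Y76.976 F4415
G1 X133.895 Y86.543 F4415
G1 X142.237 Y89.733 F4415
G1 X155.232 Y83.479 F4415
M5
G0 X167.051 Y5.092
M3 S310
G1 X168.158 Y13.372 F4415
G1 X107.506 Y48.742 F4415
G1 X7.343 Y74.896 F4415
G1 X148.525 Y82.825 F4415
G1 X63.129 Y64.644 F4415
G1 X167.051 Y5.092 F4415
M5
G0 X20.333 Y68.505
M3 S310
G1 X38.751 Y70.165 F4415
G1 X65.561 Y65.341 F4415
G1 X93.042 Y56.900 F4415
G1 X113.474 Y47.711 F4415
G1 X119.137 Y40.641 F4415
M5
G0 X90.572 Y46.349
M3 S310
G1 X16.521 Y16.524 F4415
G1 X30.436 Y18.215 F4415
G1 X15.300 Y9.127 F4415
G1 X90.572 Y46.349 F4415
M5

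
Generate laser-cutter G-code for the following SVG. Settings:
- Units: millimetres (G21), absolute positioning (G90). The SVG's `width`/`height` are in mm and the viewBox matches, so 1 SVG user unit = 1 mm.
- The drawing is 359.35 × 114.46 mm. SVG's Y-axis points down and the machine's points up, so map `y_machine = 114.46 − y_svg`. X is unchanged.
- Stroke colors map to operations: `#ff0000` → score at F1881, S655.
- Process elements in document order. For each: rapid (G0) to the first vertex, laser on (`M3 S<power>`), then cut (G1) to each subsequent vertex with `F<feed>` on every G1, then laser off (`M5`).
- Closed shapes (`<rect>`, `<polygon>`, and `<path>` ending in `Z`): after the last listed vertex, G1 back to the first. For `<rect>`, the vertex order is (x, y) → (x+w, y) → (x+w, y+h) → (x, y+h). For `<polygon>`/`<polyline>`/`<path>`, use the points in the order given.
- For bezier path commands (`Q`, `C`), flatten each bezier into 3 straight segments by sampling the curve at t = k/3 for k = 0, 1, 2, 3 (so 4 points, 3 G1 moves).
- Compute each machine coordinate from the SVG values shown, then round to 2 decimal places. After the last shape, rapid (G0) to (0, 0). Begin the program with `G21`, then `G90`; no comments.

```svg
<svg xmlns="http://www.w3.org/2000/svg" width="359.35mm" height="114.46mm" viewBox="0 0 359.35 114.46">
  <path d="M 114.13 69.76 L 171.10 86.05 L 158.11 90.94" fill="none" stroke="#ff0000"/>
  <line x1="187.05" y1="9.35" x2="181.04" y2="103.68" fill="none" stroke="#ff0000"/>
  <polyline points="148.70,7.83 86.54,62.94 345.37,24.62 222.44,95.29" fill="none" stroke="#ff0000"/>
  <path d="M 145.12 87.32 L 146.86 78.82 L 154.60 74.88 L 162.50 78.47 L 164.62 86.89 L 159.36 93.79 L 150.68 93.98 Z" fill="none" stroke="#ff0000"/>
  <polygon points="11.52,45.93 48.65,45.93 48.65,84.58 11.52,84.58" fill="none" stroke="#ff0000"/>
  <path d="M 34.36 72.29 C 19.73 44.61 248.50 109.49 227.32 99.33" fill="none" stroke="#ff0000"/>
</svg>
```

viewBox `0 0 359.35 114.46` with mm width/height → 1 unit = 1 mm. Flip: y_m = 114.46 − y_svg.

**Shape 1** — `<path>` open polyline, stroke `#ff0000` → score (S655, F1881). Machine vertices: (114.13,44.70) → (171.10,28.41) → (158.11,23.52). Open path.

**Shape 2** — `<line>` line segment, stroke `#ff0000` → score (S655, F1881). Machine vertices: (187.05,105.11) → (181.04,10.78). Open path.

**Shape 3** — `<polyline>` open polyline, stroke `#ff0000` → score (S655, F1881). Machine vertices: (148.70,106.63) → (86.54,51.52) → (345.37,89.84) → (222.44,19.17). Open path.

**Shape 4** — `<path>` regular polygon, stroke `#ff0000` → score (S655, F1881). Machine vertices: (145.12,27.14) → (146.86,35.64) → (154.60,39.58) → (162.50,35.99) → (164.62,27.57) → (159.36,20.67) → (150.68,20.48) → (145.12,27.14). Closed: final G1 returns to the first vertex.

**Shape 5** — `<polygon>` rectangle, stroke `#ff0000` → score (S655, F1881). Machine vertices: (11.52,68.53) → (48.65,68.53) → (48.65,29.88) → (11.52,29.88) → (11.52,68.53). Closed: final G1 returns to the first vertex.

**Shape 6** — `<path>` cubic bezier, stroke `#ff0000` → score (S655, F1881). Control points (SVG): P0=(34.36,72.29), P1=(19.73,44.61), P2=(248.50,109.49), P3=(227.32,99.33); sampled at t=k/3. Machine vertices: (34.36,42.17) → (82.59,45.20) → (183.46,23.78) → (227.32,15.13). Open path.

G21
G90
G0 X114.13 Y44.70
M3 S655
G1 X171.10 Y28.41 F1881
G1 X158.11 Y23.52 F1881
M5
G0 X187.05 Y105.11
M3 S655
G1 X181.04 Y10.78 F1881
M5
G0 X148.70 Y106.63
M3 S655
G1 X86.54 Y51.52 F1881
G1 X345.37 Y89.84 F1881
G1 X222.44 Y19.17 F1881
M5
G0 X145.12 Y27.14
M3 S655
G1 X146.86 Y35.64 F1881
G1 X154.60 Y39.58 F1881
G1 X162.50 Y35.99 F1881
G1 X164.62 Y27.57 F1881
G1 X159.36 Y20.67 F1881
G1 X150.68 Y20.48 F1881
G1 X145.12 Y27.14 F1881
M5
G0 X11.52 Y68.53
M3 S655
G1 X48.65 Y68.53 F1881
G1 X48.65 Y29.88 F1881
G1 X11.52 Y29.88 F1881
G1 X11.52 Y68.53 F1881
M5
G0 X34.36 Y42.17
M3 S655
G1 X82.59 Y45.20 F1881
G1 X183.46 Y23.78 F1881
G1 X227.32 Y15.13 F1881
M5
G0 X0.00 Y0.00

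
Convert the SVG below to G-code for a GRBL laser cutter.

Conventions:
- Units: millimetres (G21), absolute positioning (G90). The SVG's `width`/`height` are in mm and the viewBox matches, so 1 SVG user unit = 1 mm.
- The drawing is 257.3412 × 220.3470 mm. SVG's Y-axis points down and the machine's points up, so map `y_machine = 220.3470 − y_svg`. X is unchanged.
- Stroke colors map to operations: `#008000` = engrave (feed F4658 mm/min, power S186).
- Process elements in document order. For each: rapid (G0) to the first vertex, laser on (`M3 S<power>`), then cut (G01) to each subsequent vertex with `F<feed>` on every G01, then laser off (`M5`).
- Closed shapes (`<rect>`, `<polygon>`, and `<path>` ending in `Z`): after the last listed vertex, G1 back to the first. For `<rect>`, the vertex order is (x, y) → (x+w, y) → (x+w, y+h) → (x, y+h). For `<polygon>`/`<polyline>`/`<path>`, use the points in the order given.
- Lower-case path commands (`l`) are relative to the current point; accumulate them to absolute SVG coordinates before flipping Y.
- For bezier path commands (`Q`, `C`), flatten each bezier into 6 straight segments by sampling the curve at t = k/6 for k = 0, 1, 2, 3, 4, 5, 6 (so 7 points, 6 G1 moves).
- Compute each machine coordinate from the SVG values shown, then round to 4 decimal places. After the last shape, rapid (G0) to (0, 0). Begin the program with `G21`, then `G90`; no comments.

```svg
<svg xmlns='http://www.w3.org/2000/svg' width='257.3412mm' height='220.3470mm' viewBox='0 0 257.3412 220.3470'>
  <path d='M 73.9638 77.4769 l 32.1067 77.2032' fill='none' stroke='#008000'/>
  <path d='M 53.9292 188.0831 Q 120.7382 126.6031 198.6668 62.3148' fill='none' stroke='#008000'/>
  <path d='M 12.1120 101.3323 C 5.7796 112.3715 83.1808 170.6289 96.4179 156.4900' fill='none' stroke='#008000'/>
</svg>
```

viewBox `0 0 257.3412 220.3470` with mm width/height → 1 unit = 1 mm. Flip: y_m = 220.3470 − y_svg.

**Shape 1** — `<path>` line segment, stroke `#008000` → engrave (S186, F4658). Machine vertices: (73.9638,142.8701) → (106.0705,65.6669). Open path.

**Shape 2** — `<path>` quadratic bezier, stroke `#008000` → engrave (S186, F4658). Control points (SVG): P0=(53.9292,188.0831), P1=(120.7382,126.6031), P2=(198.6668,62.3148); sampled at t=k/6. Machine vertices: (53.9292,32.2639) → (76.5077,52.8352) → (99.7040,73.5626) → (123.5181,94.4460) → (147.9499,115.4854) → (172.9995,136.6808) → (198.6668,158.0322). Open path.

**Shape 3** — `<path>` cubic bezier, stroke `#008000` → engrave (S186, F4658). Control points (SVG): P0=(12.1120,101.3323), P1=(5.7796,112.3715), P2=(83.1808,170.6289), P3=(96.4179,156.4900); sampled at t=k/6. Machine vertices: (12.1120,119.0147) → (15.2389,110.1140) → (28.2131,96.6663) → (46.9264,81.9941) → (67.2705,69.4200) → (85.1371,62.2668) → (96.4179,63.8570). Open path.

G21
G90
G0 X73.9638 Y142.8701
M3 S186
G01 X106.0705 Y65.6669 F4658
M5
G0 X53.9292 Y32.2639
M3 S186
G01 X76.5077 Y52.8352 F4658
G01 X99.7040 Y73.5626 F4658
G01 X123.5181 Y94.4460 F4658
G01 X147.9499 Y115.4854 F4658
G01 X172.9995 Y136.6808 F4658
G01 X198.6668 Y158.0322 F4658
M5
G0 X12.1120 Y119.0147
M3 S186
G01 X15.2389 Y110.1140 F4658
G01 X28.2131 Y96.6663 F4658
G01 X46.9264 Y81.9941 F4658
G01 X67.2705 Y69.4200 F4658
G01 X85.1371 Y62.2668 F4658
G01 X96.4179 Y63.8570 F4658
M5
G0 X0.0000 Y0.0000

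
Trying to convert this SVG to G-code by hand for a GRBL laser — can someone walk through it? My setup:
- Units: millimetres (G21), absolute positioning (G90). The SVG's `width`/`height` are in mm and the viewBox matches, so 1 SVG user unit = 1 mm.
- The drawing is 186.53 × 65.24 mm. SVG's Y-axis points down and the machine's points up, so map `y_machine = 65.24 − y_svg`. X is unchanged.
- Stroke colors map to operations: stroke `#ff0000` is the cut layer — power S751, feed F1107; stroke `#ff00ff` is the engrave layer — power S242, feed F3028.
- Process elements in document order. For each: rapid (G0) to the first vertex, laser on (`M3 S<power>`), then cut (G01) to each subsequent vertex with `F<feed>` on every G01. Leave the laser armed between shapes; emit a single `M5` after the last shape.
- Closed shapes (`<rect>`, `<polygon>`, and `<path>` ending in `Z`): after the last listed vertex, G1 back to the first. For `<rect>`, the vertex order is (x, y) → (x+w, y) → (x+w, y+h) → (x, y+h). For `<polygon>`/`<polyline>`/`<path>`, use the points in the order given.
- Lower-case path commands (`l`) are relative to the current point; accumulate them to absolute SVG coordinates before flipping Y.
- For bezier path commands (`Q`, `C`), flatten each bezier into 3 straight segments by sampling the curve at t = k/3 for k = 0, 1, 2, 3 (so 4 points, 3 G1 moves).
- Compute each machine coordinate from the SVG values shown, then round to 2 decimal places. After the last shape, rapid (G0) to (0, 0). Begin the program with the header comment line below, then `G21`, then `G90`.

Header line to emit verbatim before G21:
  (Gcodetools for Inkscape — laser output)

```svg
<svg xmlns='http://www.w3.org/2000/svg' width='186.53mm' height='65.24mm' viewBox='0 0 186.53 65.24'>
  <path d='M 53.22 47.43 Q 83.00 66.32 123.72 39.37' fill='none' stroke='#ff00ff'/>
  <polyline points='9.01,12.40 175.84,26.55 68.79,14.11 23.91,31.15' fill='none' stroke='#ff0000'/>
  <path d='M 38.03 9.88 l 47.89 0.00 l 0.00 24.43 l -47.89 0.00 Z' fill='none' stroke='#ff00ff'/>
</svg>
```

viewBox `0 0 186.53 65.24` with mm width/height → 1 unit = 1 mm. Flip: y_m = 65.24 − y_svg.

**Shape 1** — `<path>` quadratic bezier, stroke `#ff00ff` → engrave (S242, F3028). Control points (SVG): P0=(53.22,47.43), P1=(83.00,66.32), P2=(123.72,39.37); sampled at t=k/3. Machine vertices: (53.22,17.81) → (74.29,10.31) → (97.79,13.00) → (123.72,25.87). Open path.

**Shape 2** — `<polyline>` open polyline, stroke `#ff0000` → cut (S751, F1107). Machine vertices: (9.01,52.84) → (175.84,38.69) → (68.79,51.13) → (23.91,34.09). Open path.

**Shape 3** — `<path>` rectangle, stroke `#ff00ff` → engrave (S242, F3028). Machine vertices: (38.03,55.36) → (85.92,55.36) → (85.92,30.93) → (38.03,30.93) → (38.03,55.36). Closed: final G1 returns to the first vertex.

(Gcodetools for Inkscape — laser output)
G21
G90
G0 X53.22 Y17.81
M3 S242
G01 X74.29 Y10.31 F3028
G01 X97.79 Y13.00 F3028
G01 X123.72 Y25.87 F3028
G0 X9.01 Y52.84
M3 S751
G01 X175.84 Y38.69 F1107
G01 X68.79 Y51.13 F1107
G01 X23.91 Y34.09 F1107
G0 X38.03 Y55.36
M3 S242
G01 X85.92 Y55.36 F3028
G01 X85.92 Y30.93 F3028
G01 X38.03 Y30.93 F3028
G01 X38.03 Y55.36 F3028
M5
G0 X0.00 Y0.00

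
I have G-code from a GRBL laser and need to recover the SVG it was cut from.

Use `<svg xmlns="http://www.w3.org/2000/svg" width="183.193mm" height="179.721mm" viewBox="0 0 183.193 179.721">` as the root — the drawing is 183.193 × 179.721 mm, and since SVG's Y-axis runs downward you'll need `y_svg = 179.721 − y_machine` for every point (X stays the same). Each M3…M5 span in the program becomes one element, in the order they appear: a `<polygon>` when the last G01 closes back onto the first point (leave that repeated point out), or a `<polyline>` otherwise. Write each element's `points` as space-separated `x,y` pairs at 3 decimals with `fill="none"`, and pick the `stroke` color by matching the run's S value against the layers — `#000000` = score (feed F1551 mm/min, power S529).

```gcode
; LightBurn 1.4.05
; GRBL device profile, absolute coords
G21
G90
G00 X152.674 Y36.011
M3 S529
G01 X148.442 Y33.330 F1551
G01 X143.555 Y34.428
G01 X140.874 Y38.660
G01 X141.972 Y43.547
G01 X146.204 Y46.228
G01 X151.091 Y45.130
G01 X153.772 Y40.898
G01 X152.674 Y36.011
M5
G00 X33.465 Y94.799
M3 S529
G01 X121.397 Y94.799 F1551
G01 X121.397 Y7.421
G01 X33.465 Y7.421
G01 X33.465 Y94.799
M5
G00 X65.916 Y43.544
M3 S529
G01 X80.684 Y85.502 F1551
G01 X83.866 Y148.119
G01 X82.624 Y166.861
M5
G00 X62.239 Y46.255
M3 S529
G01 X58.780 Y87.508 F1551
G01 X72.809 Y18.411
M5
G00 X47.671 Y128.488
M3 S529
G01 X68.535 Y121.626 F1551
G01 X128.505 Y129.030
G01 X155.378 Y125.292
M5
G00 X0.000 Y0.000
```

<svg xmlns="http://www.w3.org/2000/svg" width="183.193mm" height="179.721mm" viewBox="0 0 183.193 179.721">
  <polygon points="152.674,143.710 148.442,146.391 143.555,145.293 140.874,141.061 141.972,136.174 146.204,133.493 151.091,134.591 153.772,138.823" fill="none" stroke="#000000"/>
  <polygon points="33.465,84.922 121.397,84.922 121.397,172.300 33.465,172.300" fill="none" stroke="#000000"/>
  <polyline points="65.916,136.177 80.684,94.219 83.866,31.602 82.624,12.860" fill="none" stroke="#000000"/>
  <polyline points="62.239,133.466 58.780,92.213 72.809,161.310" fill="none" stroke="#000000"/>
  <polyline points="47.671,51.233 68.535,58.095 128.505,50.691 155.378,54.429" fill="none" stroke="#000000"/>
</svg>

y_svg = 179.721 − y_m. Every run uses S529, so all elements get stroke `#000000` (score).

[1] closed run; points: 152.674,143.710 148.442,146.391 143.555,145.293 140.874,141.061 141.972,136.174 146.204,133.493 151.091,134.591 153.772,138.823

[2] closed run; points: 33.465,84.922 121.397,84.922 121.397,172.300 33.465,172.300

[3] open run; points: 65.916,136.177 80.684,94.219 83.866,31.602 82.624,12.860

[4] open run; points: 62.239,133.466 58.780,92.213 72.809,161.310

[5] open run; points: 47.671,51.233 68.535,58.095 128.505,50.691 155.378,54.429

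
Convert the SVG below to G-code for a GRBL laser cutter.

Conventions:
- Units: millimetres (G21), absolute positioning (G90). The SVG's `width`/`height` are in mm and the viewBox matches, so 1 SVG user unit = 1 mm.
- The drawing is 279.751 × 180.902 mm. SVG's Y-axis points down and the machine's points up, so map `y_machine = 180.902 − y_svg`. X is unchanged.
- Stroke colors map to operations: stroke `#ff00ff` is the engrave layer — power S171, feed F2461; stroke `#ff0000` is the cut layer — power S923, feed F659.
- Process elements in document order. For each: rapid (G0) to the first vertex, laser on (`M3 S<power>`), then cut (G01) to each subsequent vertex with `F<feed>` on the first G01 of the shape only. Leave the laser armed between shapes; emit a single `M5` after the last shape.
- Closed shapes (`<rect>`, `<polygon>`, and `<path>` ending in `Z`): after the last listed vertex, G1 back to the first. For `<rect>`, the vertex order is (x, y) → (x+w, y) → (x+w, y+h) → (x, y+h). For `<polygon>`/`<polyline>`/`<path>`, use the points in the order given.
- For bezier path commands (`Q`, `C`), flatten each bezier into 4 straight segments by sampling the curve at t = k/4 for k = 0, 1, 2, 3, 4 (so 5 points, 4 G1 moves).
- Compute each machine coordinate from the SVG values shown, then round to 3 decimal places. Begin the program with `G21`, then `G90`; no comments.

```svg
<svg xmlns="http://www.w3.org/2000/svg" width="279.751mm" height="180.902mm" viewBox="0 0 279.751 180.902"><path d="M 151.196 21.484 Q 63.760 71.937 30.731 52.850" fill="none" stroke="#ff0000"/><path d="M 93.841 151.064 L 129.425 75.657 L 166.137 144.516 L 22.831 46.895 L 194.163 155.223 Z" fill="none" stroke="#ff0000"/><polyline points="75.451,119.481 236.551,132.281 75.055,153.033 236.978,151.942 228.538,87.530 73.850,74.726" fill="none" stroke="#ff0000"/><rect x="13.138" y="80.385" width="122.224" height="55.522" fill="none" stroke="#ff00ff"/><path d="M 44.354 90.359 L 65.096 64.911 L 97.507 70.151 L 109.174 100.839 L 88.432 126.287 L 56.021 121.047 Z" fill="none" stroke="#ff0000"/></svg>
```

G21
G90
G0 X151.196 Y159.418
M3 S923
G01 X110.878 Y138.538 F659
G01 X77.362 Y126.350
G01 X50.646 Y122.855
G01 X30.731 Y128.052
G0 X93.841 Y29.838
M3 S923
G01 X129.425 Y105.245 F659
G01 X166.137 Y36.386
G01 X22.831 Y134.007
G01 X194.163 Y25.679
G01 X93.841 Y29.838
G0 X75.451 Y61.421
M3 S923
G01 X236.551 Y48.621 F659
G01 X75.055 Y27.869
G01 X236.978 Y28.960
G01 X228.538 Y93.372
G01 X73.850 Y106.176
G0 X13.138 Y100.517
M3 S171
G01 X135.362 Y100.517 F2461
G01 X135.362 Y44.995
G01 X13.138 Y44.995
G01 X13.138 Y100.517
G0 X44.354 Y90.543
M3 S923
G01 X65.096 Y115.991 F659
G01 X97.507 Y110.751
G01 X109.174 Y80.063
G01 X88.432 Y54.615
G01 X56.021 Y59.855
G01 X44.354 Y90.543
M5

Since the viewBox matches the mm dimensions, user units are millimetres directly. The only transform is the Y-flip y_m = 180.902 − y_svg.

Shape 1 is a quadratic bezier drawn with `<path>`. Its stroke #ff0000 means cut at S923, F659. After flipping Y the toolpath is (151.196,159.418) → (110.878,138.538) → (77.362,126.350) → (50.646,122.855) → (30.731,128.052).

Shape 2 is a closed polygon drawn with `<path>`. Its stroke #ff0000 means cut at S923, F659. After flipping Y the toolpath is (93.841,29.838) → (129.425,105.245) → (166.137,36.386) → (22.831,134.007) → (194.163,25.679) → (93.841,29.838), returning to the start.

Shape 3 is a open polyline drawn with `<polyline>`. Its stroke #ff0000 means cut at S923, F659. After flipping Y the toolpath is (75.451,61.421) → (236.551,48.621) → (75.055,27.869) → (236.978,28.960) → (228.538,93.372) → (73.850,106.176).

Shape 4 is a rectangle drawn with `<rect>`. Its stroke #ff00ff means engrave at S171, F2461. After flipping Y the toolpath is (13.138,100.517) → (135.362,100.517) → (135.362,44.995) → (13.138,44.995) → (13.138,100.517), returning to the start.

Shape 5 is a regular polygon drawn with `<path>`. Its stroke #ff0000 means cut at S923, F659. After flipping Y the toolpath is (44.354,90.543) → (65.096,115.991) → (97.507,110.751) → (109.174,80.063) → (88.432,54.615) → (56.021,59.855) → (44.354,90.543), returning to the start.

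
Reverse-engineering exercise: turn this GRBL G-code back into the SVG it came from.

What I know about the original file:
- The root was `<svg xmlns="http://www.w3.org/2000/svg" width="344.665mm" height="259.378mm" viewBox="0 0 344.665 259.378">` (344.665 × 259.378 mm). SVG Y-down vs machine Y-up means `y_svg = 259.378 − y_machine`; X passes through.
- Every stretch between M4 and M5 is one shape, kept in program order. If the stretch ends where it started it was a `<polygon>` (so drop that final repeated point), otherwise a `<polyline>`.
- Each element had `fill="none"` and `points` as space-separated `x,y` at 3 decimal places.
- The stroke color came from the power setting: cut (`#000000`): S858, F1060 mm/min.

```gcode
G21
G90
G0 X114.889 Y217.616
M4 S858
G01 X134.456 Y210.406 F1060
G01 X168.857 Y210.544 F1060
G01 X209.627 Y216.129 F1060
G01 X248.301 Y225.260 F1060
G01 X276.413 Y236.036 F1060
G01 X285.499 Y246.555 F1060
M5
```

<svg xmlns="http://www.w3.org/2000/svg" width="344.665mm" height="259.378mm" viewBox="0 0 344.665 259.378">
  <polyline points="114.889,41.762 134.456,48.972 168.857,48.834 209.627,43.249 248.301,34.118 276.413,23.342 285.499,12.823" fill="none" stroke="#000000"/>
</svg>

Machine Y-up, SVG Y-down with viewBox height 259.378, so y_svg = 259.378 − y_machine; X carries over. Every run uses S858, so all elements get stroke `#000000` (cut).

Run 1: The run is open, so emit a `<polyline>` with points (Y-flipped): 114.889,41.762 134.456,48.972 168.857,48.834 209.627,43.249 248.301,34.118 276.413,23.342 285.499,12.823.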